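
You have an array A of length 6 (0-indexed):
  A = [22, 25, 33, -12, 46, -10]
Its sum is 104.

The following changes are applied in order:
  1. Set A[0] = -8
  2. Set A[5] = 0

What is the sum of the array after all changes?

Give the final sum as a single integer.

Initial sum: 104
Change 1: A[0] 22 -> -8, delta = -30, sum = 74
Change 2: A[5] -10 -> 0, delta = 10, sum = 84

Answer: 84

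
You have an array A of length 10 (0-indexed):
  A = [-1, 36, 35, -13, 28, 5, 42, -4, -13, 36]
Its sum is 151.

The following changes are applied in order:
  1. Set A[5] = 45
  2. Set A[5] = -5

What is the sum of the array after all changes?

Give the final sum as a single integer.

Initial sum: 151
Change 1: A[5] 5 -> 45, delta = 40, sum = 191
Change 2: A[5] 45 -> -5, delta = -50, sum = 141

Answer: 141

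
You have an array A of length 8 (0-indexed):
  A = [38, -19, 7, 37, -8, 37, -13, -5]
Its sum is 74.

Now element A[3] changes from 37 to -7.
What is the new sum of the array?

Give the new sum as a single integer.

Old value at index 3: 37
New value at index 3: -7
Delta = -7 - 37 = -44
New sum = old_sum + delta = 74 + (-44) = 30

Answer: 30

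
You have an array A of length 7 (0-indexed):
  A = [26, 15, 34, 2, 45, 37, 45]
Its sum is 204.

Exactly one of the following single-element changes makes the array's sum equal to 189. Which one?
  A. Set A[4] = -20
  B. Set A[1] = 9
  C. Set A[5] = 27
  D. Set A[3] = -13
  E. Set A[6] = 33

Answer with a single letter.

Option A: A[4] 45->-20, delta=-65, new_sum=204+(-65)=139
Option B: A[1] 15->9, delta=-6, new_sum=204+(-6)=198
Option C: A[5] 37->27, delta=-10, new_sum=204+(-10)=194
Option D: A[3] 2->-13, delta=-15, new_sum=204+(-15)=189 <-- matches target
Option E: A[6] 45->33, delta=-12, new_sum=204+(-12)=192

Answer: D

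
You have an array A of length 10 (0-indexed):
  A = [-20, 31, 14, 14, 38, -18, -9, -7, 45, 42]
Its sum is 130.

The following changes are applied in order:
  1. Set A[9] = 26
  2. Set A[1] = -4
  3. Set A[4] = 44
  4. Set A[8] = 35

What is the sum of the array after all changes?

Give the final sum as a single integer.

Answer: 75

Derivation:
Initial sum: 130
Change 1: A[9] 42 -> 26, delta = -16, sum = 114
Change 2: A[1] 31 -> -4, delta = -35, sum = 79
Change 3: A[4] 38 -> 44, delta = 6, sum = 85
Change 4: A[8] 45 -> 35, delta = -10, sum = 75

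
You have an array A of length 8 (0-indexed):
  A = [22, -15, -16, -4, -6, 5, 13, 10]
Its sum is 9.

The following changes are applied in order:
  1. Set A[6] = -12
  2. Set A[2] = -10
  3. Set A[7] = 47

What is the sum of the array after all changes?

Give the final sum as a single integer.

Initial sum: 9
Change 1: A[6] 13 -> -12, delta = -25, sum = -16
Change 2: A[2] -16 -> -10, delta = 6, sum = -10
Change 3: A[7] 10 -> 47, delta = 37, sum = 27

Answer: 27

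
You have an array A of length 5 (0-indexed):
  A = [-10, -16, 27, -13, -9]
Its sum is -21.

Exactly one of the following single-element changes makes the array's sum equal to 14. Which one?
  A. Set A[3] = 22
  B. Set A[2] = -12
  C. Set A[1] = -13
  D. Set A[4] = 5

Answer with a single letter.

Answer: A

Derivation:
Option A: A[3] -13->22, delta=35, new_sum=-21+(35)=14 <-- matches target
Option B: A[2] 27->-12, delta=-39, new_sum=-21+(-39)=-60
Option C: A[1] -16->-13, delta=3, new_sum=-21+(3)=-18
Option D: A[4] -9->5, delta=14, new_sum=-21+(14)=-7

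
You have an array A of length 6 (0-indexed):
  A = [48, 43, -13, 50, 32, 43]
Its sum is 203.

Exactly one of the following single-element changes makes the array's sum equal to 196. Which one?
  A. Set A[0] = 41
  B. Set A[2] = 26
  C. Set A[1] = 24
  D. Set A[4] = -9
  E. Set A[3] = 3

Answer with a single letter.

Answer: A

Derivation:
Option A: A[0] 48->41, delta=-7, new_sum=203+(-7)=196 <-- matches target
Option B: A[2] -13->26, delta=39, new_sum=203+(39)=242
Option C: A[1] 43->24, delta=-19, new_sum=203+(-19)=184
Option D: A[4] 32->-9, delta=-41, new_sum=203+(-41)=162
Option E: A[3] 50->3, delta=-47, new_sum=203+(-47)=156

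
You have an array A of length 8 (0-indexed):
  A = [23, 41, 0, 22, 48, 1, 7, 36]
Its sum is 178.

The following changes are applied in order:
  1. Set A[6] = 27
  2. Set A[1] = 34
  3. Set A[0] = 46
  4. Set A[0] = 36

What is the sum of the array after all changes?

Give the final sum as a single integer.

Initial sum: 178
Change 1: A[6] 7 -> 27, delta = 20, sum = 198
Change 2: A[1] 41 -> 34, delta = -7, sum = 191
Change 3: A[0] 23 -> 46, delta = 23, sum = 214
Change 4: A[0] 46 -> 36, delta = -10, sum = 204

Answer: 204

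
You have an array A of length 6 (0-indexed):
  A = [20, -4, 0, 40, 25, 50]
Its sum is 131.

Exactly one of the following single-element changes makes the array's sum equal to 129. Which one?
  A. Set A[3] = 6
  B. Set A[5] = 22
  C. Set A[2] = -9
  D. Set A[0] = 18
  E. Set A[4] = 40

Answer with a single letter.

Option A: A[3] 40->6, delta=-34, new_sum=131+(-34)=97
Option B: A[5] 50->22, delta=-28, new_sum=131+(-28)=103
Option C: A[2] 0->-9, delta=-9, new_sum=131+(-9)=122
Option D: A[0] 20->18, delta=-2, new_sum=131+(-2)=129 <-- matches target
Option E: A[4] 25->40, delta=15, new_sum=131+(15)=146

Answer: D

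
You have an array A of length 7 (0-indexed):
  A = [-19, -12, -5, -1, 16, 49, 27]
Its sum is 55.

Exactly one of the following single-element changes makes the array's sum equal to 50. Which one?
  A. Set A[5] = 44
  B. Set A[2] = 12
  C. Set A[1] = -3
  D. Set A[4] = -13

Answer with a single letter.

Answer: A

Derivation:
Option A: A[5] 49->44, delta=-5, new_sum=55+(-5)=50 <-- matches target
Option B: A[2] -5->12, delta=17, new_sum=55+(17)=72
Option C: A[1] -12->-3, delta=9, new_sum=55+(9)=64
Option D: A[4] 16->-13, delta=-29, new_sum=55+(-29)=26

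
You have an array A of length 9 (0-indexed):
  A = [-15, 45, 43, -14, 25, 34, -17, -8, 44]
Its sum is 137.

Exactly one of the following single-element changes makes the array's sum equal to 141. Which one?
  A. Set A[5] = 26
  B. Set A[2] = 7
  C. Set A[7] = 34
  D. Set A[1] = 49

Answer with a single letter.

Option A: A[5] 34->26, delta=-8, new_sum=137+(-8)=129
Option B: A[2] 43->7, delta=-36, new_sum=137+(-36)=101
Option C: A[7] -8->34, delta=42, new_sum=137+(42)=179
Option D: A[1] 45->49, delta=4, new_sum=137+(4)=141 <-- matches target

Answer: D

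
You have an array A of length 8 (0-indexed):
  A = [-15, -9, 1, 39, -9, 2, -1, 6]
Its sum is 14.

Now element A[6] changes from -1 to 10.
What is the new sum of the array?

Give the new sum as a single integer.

Old value at index 6: -1
New value at index 6: 10
Delta = 10 - -1 = 11
New sum = old_sum + delta = 14 + (11) = 25

Answer: 25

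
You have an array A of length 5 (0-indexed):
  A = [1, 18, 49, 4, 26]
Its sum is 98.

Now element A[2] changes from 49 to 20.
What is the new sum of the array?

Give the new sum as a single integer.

Old value at index 2: 49
New value at index 2: 20
Delta = 20 - 49 = -29
New sum = old_sum + delta = 98 + (-29) = 69

Answer: 69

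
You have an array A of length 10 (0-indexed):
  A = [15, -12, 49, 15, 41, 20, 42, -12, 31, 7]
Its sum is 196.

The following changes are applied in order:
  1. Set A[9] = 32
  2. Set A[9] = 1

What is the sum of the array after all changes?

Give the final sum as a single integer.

Initial sum: 196
Change 1: A[9] 7 -> 32, delta = 25, sum = 221
Change 2: A[9] 32 -> 1, delta = -31, sum = 190

Answer: 190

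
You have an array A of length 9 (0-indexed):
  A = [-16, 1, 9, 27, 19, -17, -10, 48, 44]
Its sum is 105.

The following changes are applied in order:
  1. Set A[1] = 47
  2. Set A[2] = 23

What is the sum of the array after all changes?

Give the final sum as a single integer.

Initial sum: 105
Change 1: A[1] 1 -> 47, delta = 46, sum = 151
Change 2: A[2] 9 -> 23, delta = 14, sum = 165

Answer: 165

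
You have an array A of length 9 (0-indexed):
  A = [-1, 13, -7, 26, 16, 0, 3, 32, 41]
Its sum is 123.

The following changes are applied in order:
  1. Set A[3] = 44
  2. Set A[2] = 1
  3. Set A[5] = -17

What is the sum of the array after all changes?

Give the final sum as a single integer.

Answer: 132

Derivation:
Initial sum: 123
Change 1: A[3] 26 -> 44, delta = 18, sum = 141
Change 2: A[2] -7 -> 1, delta = 8, sum = 149
Change 3: A[5] 0 -> -17, delta = -17, sum = 132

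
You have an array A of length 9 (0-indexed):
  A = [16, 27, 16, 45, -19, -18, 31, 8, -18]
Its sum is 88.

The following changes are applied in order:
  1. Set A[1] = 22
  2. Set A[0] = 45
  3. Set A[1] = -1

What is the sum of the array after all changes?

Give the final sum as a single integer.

Answer: 89

Derivation:
Initial sum: 88
Change 1: A[1] 27 -> 22, delta = -5, sum = 83
Change 2: A[0] 16 -> 45, delta = 29, sum = 112
Change 3: A[1] 22 -> -1, delta = -23, sum = 89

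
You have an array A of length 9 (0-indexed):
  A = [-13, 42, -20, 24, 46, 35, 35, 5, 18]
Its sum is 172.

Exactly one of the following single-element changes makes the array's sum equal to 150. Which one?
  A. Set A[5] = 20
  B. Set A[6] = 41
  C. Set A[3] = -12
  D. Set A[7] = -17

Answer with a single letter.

Answer: D

Derivation:
Option A: A[5] 35->20, delta=-15, new_sum=172+(-15)=157
Option B: A[6] 35->41, delta=6, new_sum=172+(6)=178
Option C: A[3] 24->-12, delta=-36, new_sum=172+(-36)=136
Option D: A[7] 5->-17, delta=-22, new_sum=172+(-22)=150 <-- matches target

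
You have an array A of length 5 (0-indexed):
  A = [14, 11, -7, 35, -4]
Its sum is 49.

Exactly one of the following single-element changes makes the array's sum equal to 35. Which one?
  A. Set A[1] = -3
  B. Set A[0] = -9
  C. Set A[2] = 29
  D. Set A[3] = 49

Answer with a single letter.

Answer: A

Derivation:
Option A: A[1] 11->-3, delta=-14, new_sum=49+(-14)=35 <-- matches target
Option B: A[0] 14->-9, delta=-23, new_sum=49+(-23)=26
Option C: A[2] -7->29, delta=36, new_sum=49+(36)=85
Option D: A[3] 35->49, delta=14, new_sum=49+(14)=63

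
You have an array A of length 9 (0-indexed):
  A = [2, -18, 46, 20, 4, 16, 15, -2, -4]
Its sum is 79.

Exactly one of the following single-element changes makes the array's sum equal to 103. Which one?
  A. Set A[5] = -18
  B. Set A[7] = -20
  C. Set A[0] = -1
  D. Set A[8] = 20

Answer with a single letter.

Answer: D

Derivation:
Option A: A[5] 16->-18, delta=-34, new_sum=79+(-34)=45
Option B: A[7] -2->-20, delta=-18, new_sum=79+(-18)=61
Option C: A[0] 2->-1, delta=-3, new_sum=79+(-3)=76
Option D: A[8] -4->20, delta=24, new_sum=79+(24)=103 <-- matches target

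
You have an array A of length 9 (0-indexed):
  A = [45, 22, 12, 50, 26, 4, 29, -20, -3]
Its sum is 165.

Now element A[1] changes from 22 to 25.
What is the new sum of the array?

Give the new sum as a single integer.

Answer: 168

Derivation:
Old value at index 1: 22
New value at index 1: 25
Delta = 25 - 22 = 3
New sum = old_sum + delta = 165 + (3) = 168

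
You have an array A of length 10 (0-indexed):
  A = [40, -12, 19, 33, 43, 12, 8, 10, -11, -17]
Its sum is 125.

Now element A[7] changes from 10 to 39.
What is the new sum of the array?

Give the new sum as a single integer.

Old value at index 7: 10
New value at index 7: 39
Delta = 39 - 10 = 29
New sum = old_sum + delta = 125 + (29) = 154

Answer: 154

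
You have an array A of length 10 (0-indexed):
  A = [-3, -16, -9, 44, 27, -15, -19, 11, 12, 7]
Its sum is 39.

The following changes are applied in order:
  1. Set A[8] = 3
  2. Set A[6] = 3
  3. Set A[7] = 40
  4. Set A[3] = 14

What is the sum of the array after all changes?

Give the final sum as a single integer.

Answer: 51

Derivation:
Initial sum: 39
Change 1: A[8] 12 -> 3, delta = -9, sum = 30
Change 2: A[6] -19 -> 3, delta = 22, sum = 52
Change 3: A[7] 11 -> 40, delta = 29, sum = 81
Change 4: A[3] 44 -> 14, delta = -30, sum = 51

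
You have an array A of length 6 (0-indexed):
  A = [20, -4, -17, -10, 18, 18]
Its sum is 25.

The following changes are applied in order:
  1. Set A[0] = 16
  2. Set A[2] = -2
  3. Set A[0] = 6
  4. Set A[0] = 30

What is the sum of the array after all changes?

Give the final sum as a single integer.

Initial sum: 25
Change 1: A[0] 20 -> 16, delta = -4, sum = 21
Change 2: A[2] -17 -> -2, delta = 15, sum = 36
Change 3: A[0] 16 -> 6, delta = -10, sum = 26
Change 4: A[0] 6 -> 30, delta = 24, sum = 50

Answer: 50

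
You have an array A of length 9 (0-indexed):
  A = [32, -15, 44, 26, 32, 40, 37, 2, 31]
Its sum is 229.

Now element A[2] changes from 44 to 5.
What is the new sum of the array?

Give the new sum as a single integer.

Answer: 190

Derivation:
Old value at index 2: 44
New value at index 2: 5
Delta = 5 - 44 = -39
New sum = old_sum + delta = 229 + (-39) = 190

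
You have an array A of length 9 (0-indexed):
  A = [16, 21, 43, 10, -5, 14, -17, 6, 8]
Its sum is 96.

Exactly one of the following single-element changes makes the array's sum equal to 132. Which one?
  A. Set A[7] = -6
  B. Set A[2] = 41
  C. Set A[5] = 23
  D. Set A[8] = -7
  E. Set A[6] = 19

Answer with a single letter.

Option A: A[7] 6->-6, delta=-12, new_sum=96+(-12)=84
Option B: A[2] 43->41, delta=-2, new_sum=96+(-2)=94
Option C: A[5] 14->23, delta=9, new_sum=96+(9)=105
Option D: A[8] 8->-7, delta=-15, new_sum=96+(-15)=81
Option E: A[6] -17->19, delta=36, new_sum=96+(36)=132 <-- matches target

Answer: E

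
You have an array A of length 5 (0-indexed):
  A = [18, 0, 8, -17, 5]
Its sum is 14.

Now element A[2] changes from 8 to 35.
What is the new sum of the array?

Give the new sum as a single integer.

Old value at index 2: 8
New value at index 2: 35
Delta = 35 - 8 = 27
New sum = old_sum + delta = 14 + (27) = 41

Answer: 41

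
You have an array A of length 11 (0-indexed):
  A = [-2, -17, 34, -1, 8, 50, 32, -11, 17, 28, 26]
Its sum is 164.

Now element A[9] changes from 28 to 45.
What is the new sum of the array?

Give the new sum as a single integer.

Answer: 181

Derivation:
Old value at index 9: 28
New value at index 9: 45
Delta = 45 - 28 = 17
New sum = old_sum + delta = 164 + (17) = 181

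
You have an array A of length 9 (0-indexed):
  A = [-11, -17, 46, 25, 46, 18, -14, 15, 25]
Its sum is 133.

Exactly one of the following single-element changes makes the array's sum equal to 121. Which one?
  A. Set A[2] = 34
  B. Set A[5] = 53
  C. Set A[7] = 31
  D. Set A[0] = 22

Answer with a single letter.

Option A: A[2] 46->34, delta=-12, new_sum=133+(-12)=121 <-- matches target
Option B: A[5] 18->53, delta=35, new_sum=133+(35)=168
Option C: A[7] 15->31, delta=16, new_sum=133+(16)=149
Option D: A[0] -11->22, delta=33, new_sum=133+(33)=166

Answer: A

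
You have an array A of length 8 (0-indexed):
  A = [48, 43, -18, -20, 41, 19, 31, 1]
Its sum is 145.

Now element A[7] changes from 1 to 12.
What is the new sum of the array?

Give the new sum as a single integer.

Answer: 156

Derivation:
Old value at index 7: 1
New value at index 7: 12
Delta = 12 - 1 = 11
New sum = old_sum + delta = 145 + (11) = 156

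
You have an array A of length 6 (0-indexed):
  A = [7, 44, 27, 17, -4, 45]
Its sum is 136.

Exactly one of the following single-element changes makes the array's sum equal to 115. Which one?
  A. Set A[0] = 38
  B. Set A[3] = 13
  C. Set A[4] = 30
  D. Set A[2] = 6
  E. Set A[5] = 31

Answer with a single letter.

Answer: D

Derivation:
Option A: A[0] 7->38, delta=31, new_sum=136+(31)=167
Option B: A[3] 17->13, delta=-4, new_sum=136+(-4)=132
Option C: A[4] -4->30, delta=34, new_sum=136+(34)=170
Option D: A[2] 27->6, delta=-21, new_sum=136+(-21)=115 <-- matches target
Option E: A[5] 45->31, delta=-14, new_sum=136+(-14)=122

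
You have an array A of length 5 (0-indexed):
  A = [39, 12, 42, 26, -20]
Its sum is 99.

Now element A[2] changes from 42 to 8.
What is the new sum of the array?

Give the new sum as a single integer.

Old value at index 2: 42
New value at index 2: 8
Delta = 8 - 42 = -34
New sum = old_sum + delta = 99 + (-34) = 65

Answer: 65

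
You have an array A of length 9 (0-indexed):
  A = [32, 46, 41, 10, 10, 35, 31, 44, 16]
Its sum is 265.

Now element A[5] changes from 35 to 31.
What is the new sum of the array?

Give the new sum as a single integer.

Answer: 261

Derivation:
Old value at index 5: 35
New value at index 5: 31
Delta = 31 - 35 = -4
New sum = old_sum + delta = 265 + (-4) = 261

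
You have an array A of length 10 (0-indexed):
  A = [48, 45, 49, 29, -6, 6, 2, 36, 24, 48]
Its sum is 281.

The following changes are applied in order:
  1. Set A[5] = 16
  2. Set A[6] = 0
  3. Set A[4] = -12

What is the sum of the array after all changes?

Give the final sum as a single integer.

Initial sum: 281
Change 1: A[5] 6 -> 16, delta = 10, sum = 291
Change 2: A[6] 2 -> 0, delta = -2, sum = 289
Change 3: A[4] -6 -> -12, delta = -6, sum = 283

Answer: 283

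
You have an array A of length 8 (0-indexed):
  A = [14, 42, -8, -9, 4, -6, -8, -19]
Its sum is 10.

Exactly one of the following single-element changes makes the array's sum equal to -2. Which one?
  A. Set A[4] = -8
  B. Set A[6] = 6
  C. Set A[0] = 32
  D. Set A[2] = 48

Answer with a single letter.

Option A: A[4] 4->-8, delta=-12, new_sum=10+(-12)=-2 <-- matches target
Option B: A[6] -8->6, delta=14, new_sum=10+(14)=24
Option C: A[0] 14->32, delta=18, new_sum=10+(18)=28
Option D: A[2] -8->48, delta=56, new_sum=10+(56)=66

Answer: A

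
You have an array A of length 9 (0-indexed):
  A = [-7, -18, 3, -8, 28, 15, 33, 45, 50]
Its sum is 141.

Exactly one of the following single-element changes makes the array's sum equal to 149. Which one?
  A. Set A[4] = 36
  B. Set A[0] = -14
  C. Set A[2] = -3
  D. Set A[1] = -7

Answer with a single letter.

Option A: A[4] 28->36, delta=8, new_sum=141+(8)=149 <-- matches target
Option B: A[0] -7->-14, delta=-7, new_sum=141+(-7)=134
Option C: A[2] 3->-3, delta=-6, new_sum=141+(-6)=135
Option D: A[1] -18->-7, delta=11, new_sum=141+(11)=152

Answer: A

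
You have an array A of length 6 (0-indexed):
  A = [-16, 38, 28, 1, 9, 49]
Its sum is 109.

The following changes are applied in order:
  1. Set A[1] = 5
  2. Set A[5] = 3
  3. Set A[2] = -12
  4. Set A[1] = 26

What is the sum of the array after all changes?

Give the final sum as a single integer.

Initial sum: 109
Change 1: A[1] 38 -> 5, delta = -33, sum = 76
Change 2: A[5] 49 -> 3, delta = -46, sum = 30
Change 3: A[2] 28 -> -12, delta = -40, sum = -10
Change 4: A[1] 5 -> 26, delta = 21, sum = 11

Answer: 11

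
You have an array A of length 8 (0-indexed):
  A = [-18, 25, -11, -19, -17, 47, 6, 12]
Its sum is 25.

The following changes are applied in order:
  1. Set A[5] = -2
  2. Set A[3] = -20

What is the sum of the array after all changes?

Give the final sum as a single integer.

Initial sum: 25
Change 1: A[5] 47 -> -2, delta = -49, sum = -24
Change 2: A[3] -19 -> -20, delta = -1, sum = -25

Answer: -25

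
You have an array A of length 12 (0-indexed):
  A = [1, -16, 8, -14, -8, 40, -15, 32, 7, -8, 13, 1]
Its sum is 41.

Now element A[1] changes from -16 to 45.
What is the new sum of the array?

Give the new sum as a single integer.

Old value at index 1: -16
New value at index 1: 45
Delta = 45 - -16 = 61
New sum = old_sum + delta = 41 + (61) = 102

Answer: 102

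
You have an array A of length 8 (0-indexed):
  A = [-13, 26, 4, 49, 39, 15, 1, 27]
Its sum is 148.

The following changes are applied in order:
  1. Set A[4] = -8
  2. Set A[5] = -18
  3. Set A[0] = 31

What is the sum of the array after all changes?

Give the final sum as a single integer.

Initial sum: 148
Change 1: A[4] 39 -> -8, delta = -47, sum = 101
Change 2: A[5] 15 -> -18, delta = -33, sum = 68
Change 3: A[0] -13 -> 31, delta = 44, sum = 112

Answer: 112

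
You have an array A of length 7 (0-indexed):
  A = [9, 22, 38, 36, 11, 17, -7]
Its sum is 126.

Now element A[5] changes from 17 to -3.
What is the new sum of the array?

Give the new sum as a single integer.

Old value at index 5: 17
New value at index 5: -3
Delta = -3 - 17 = -20
New sum = old_sum + delta = 126 + (-20) = 106

Answer: 106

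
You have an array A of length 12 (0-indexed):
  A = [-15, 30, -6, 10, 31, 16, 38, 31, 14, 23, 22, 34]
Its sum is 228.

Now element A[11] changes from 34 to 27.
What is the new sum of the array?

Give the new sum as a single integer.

Old value at index 11: 34
New value at index 11: 27
Delta = 27 - 34 = -7
New sum = old_sum + delta = 228 + (-7) = 221

Answer: 221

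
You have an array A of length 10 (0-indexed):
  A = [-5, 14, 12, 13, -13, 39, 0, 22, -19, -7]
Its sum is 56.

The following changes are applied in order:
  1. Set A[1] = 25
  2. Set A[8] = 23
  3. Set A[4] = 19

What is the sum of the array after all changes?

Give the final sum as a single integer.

Answer: 141

Derivation:
Initial sum: 56
Change 1: A[1] 14 -> 25, delta = 11, sum = 67
Change 2: A[8] -19 -> 23, delta = 42, sum = 109
Change 3: A[4] -13 -> 19, delta = 32, sum = 141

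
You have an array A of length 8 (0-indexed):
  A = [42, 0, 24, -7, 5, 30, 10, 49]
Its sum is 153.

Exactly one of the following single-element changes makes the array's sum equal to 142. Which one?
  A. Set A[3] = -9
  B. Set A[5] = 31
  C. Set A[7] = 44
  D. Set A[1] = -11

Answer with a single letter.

Option A: A[3] -7->-9, delta=-2, new_sum=153+(-2)=151
Option B: A[5] 30->31, delta=1, new_sum=153+(1)=154
Option C: A[7] 49->44, delta=-5, new_sum=153+(-5)=148
Option D: A[1] 0->-11, delta=-11, new_sum=153+(-11)=142 <-- matches target

Answer: D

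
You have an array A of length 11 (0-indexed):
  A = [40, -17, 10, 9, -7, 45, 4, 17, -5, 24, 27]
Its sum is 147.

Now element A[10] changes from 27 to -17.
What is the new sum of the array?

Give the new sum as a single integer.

Old value at index 10: 27
New value at index 10: -17
Delta = -17 - 27 = -44
New sum = old_sum + delta = 147 + (-44) = 103

Answer: 103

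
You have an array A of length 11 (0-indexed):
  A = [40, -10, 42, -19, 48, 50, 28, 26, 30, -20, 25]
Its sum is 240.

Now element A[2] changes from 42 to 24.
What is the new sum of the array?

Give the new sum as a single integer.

Answer: 222

Derivation:
Old value at index 2: 42
New value at index 2: 24
Delta = 24 - 42 = -18
New sum = old_sum + delta = 240 + (-18) = 222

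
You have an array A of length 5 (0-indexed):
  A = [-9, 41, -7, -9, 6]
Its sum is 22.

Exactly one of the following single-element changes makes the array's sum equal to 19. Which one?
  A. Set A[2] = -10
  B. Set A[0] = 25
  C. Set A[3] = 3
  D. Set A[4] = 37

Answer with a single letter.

Answer: A

Derivation:
Option A: A[2] -7->-10, delta=-3, new_sum=22+(-3)=19 <-- matches target
Option B: A[0] -9->25, delta=34, new_sum=22+(34)=56
Option C: A[3] -9->3, delta=12, new_sum=22+(12)=34
Option D: A[4] 6->37, delta=31, new_sum=22+(31)=53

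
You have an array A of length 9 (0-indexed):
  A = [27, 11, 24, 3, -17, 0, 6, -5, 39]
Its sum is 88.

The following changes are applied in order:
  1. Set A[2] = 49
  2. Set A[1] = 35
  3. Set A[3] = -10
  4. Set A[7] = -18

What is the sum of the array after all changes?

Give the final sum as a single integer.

Answer: 111

Derivation:
Initial sum: 88
Change 1: A[2] 24 -> 49, delta = 25, sum = 113
Change 2: A[1] 11 -> 35, delta = 24, sum = 137
Change 3: A[3] 3 -> -10, delta = -13, sum = 124
Change 4: A[7] -5 -> -18, delta = -13, sum = 111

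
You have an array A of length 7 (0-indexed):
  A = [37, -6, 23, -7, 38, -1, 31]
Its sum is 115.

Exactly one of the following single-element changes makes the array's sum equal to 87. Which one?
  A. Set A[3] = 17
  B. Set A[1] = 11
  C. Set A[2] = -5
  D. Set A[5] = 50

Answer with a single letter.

Option A: A[3] -7->17, delta=24, new_sum=115+(24)=139
Option B: A[1] -6->11, delta=17, new_sum=115+(17)=132
Option C: A[2] 23->-5, delta=-28, new_sum=115+(-28)=87 <-- matches target
Option D: A[5] -1->50, delta=51, new_sum=115+(51)=166

Answer: C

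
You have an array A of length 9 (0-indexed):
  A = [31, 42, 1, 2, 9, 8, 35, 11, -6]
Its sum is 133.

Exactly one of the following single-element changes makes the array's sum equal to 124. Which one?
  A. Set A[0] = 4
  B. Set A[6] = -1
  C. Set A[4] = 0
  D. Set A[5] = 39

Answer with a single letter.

Option A: A[0] 31->4, delta=-27, new_sum=133+(-27)=106
Option B: A[6] 35->-1, delta=-36, new_sum=133+(-36)=97
Option C: A[4] 9->0, delta=-9, new_sum=133+(-9)=124 <-- matches target
Option D: A[5] 8->39, delta=31, new_sum=133+(31)=164

Answer: C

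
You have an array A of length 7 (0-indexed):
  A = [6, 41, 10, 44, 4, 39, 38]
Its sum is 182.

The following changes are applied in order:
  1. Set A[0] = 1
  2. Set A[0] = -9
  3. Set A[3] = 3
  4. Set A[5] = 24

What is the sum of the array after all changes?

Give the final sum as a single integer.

Initial sum: 182
Change 1: A[0] 6 -> 1, delta = -5, sum = 177
Change 2: A[0] 1 -> -9, delta = -10, sum = 167
Change 3: A[3] 44 -> 3, delta = -41, sum = 126
Change 4: A[5] 39 -> 24, delta = -15, sum = 111

Answer: 111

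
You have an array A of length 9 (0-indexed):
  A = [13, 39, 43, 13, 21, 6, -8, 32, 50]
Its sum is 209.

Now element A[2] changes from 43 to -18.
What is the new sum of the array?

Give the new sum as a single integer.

Answer: 148

Derivation:
Old value at index 2: 43
New value at index 2: -18
Delta = -18 - 43 = -61
New sum = old_sum + delta = 209 + (-61) = 148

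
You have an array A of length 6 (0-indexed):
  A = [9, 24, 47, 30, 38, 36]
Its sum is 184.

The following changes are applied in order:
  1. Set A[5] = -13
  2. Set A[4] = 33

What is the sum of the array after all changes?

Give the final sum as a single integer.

Initial sum: 184
Change 1: A[5] 36 -> -13, delta = -49, sum = 135
Change 2: A[4] 38 -> 33, delta = -5, sum = 130

Answer: 130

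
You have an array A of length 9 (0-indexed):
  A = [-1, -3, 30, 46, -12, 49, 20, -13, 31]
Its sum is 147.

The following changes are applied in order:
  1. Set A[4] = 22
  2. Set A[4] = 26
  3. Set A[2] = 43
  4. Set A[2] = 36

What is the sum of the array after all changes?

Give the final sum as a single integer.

Initial sum: 147
Change 1: A[4] -12 -> 22, delta = 34, sum = 181
Change 2: A[4] 22 -> 26, delta = 4, sum = 185
Change 3: A[2] 30 -> 43, delta = 13, sum = 198
Change 4: A[2] 43 -> 36, delta = -7, sum = 191

Answer: 191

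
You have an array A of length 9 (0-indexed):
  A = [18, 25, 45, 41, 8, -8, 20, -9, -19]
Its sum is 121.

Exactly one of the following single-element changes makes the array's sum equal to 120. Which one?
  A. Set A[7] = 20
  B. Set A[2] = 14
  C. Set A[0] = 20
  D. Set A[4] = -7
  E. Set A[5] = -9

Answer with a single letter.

Answer: E

Derivation:
Option A: A[7] -9->20, delta=29, new_sum=121+(29)=150
Option B: A[2] 45->14, delta=-31, new_sum=121+(-31)=90
Option C: A[0] 18->20, delta=2, new_sum=121+(2)=123
Option D: A[4] 8->-7, delta=-15, new_sum=121+(-15)=106
Option E: A[5] -8->-9, delta=-1, new_sum=121+(-1)=120 <-- matches target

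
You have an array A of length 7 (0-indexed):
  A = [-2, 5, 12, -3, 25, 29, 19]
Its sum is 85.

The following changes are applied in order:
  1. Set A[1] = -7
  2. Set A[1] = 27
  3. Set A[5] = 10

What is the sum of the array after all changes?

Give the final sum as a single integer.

Initial sum: 85
Change 1: A[1] 5 -> -7, delta = -12, sum = 73
Change 2: A[1] -7 -> 27, delta = 34, sum = 107
Change 3: A[5] 29 -> 10, delta = -19, sum = 88

Answer: 88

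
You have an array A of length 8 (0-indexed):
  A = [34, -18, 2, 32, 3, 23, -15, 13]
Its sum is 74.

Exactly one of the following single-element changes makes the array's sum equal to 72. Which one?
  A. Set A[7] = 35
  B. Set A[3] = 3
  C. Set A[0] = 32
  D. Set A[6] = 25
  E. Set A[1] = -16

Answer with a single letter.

Option A: A[7] 13->35, delta=22, new_sum=74+(22)=96
Option B: A[3] 32->3, delta=-29, new_sum=74+(-29)=45
Option C: A[0] 34->32, delta=-2, new_sum=74+(-2)=72 <-- matches target
Option D: A[6] -15->25, delta=40, new_sum=74+(40)=114
Option E: A[1] -18->-16, delta=2, new_sum=74+(2)=76

Answer: C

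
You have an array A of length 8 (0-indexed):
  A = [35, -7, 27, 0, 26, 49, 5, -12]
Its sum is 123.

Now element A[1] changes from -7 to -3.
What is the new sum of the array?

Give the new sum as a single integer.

Answer: 127

Derivation:
Old value at index 1: -7
New value at index 1: -3
Delta = -3 - -7 = 4
New sum = old_sum + delta = 123 + (4) = 127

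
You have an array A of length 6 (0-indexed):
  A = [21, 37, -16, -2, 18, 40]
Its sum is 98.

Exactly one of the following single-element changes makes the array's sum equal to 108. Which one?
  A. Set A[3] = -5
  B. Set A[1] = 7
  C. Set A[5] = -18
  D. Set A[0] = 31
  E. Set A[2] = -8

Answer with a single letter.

Answer: D

Derivation:
Option A: A[3] -2->-5, delta=-3, new_sum=98+(-3)=95
Option B: A[1] 37->7, delta=-30, new_sum=98+(-30)=68
Option C: A[5] 40->-18, delta=-58, new_sum=98+(-58)=40
Option D: A[0] 21->31, delta=10, new_sum=98+(10)=108 <-- matches target
Option E: A[2] -16->-8, delta=8, new_sum=98+(8)=106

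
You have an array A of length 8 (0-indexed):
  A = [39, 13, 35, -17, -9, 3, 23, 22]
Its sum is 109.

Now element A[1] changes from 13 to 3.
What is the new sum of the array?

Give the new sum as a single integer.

Old value at index 1: 13
New value at index 1: 3
Delta = 3 - 13 = -10
New sum = old_sum + delta = 109 + (-10) = 99

Answer: 99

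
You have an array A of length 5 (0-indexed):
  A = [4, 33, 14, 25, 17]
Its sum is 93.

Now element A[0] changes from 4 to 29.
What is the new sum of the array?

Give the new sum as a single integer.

Answer: 118

Derivation:
Old value at index 0: 4
New value at index 0: 29
Delta = 29 - 4 = 25
New sum = old_sum + delta = 93 + (25) = 118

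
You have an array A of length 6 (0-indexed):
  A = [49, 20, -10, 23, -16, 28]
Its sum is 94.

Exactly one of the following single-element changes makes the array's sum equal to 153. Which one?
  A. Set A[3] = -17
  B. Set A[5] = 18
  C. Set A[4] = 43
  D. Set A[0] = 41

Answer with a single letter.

Option A: A[3] 23->-17, delta=-40, new_sum=94+(-40)=54
Option B: A[5] 28->18, delta=-10, new_sum=94+(-10)=84
Option C: A[4] -16->43, delta=59, new_sum=94+(59)=153 <-- matches target
Option D: A[0] 49->41, delta=-8, new_sum=94+(-8)=86

Answer: C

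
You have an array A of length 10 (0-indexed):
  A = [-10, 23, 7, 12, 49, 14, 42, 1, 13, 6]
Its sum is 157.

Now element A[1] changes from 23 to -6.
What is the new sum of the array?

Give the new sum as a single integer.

Answer: 128

Derivation:
Old value at index 1: 23
New value at index 1: -6
Delta = -6 - 23 = -29
New sum = old_sum + delta = 157 + (-29) = 128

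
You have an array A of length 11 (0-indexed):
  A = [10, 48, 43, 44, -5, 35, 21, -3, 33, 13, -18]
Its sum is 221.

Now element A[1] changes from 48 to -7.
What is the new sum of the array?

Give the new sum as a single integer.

Answer: 166

Derivation:
Old value at index 1: 48
New value at index 1: -7
Delta = -7 - 48 = -55
New sum = old_sum + delta = 221 + (-55) = 166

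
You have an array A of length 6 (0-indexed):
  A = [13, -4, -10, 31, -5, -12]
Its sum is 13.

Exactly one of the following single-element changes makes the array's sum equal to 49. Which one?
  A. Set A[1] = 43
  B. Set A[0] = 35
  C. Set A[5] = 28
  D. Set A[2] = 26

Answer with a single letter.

Answer: D

Derivation:
Option A: A[1] -4->43, delta=47, new_sum=13+(47)=60
Option B: A[0] 13->35, delta=22, new_sum=13+(22)=35
Option C: A[5] -12->28, delta=40, new_sum=13+(40)=53
Option D: A[2] -10->26, delta=36, new_sum=13+(36)=49 <-- matches target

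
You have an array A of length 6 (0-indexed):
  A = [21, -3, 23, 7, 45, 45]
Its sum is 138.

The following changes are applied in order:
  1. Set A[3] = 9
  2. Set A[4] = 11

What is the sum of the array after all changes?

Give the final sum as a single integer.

Initial sum: 138
Change 1: A[3] 7 -> 9, delta = 2, sum = 140
Change 2: A[4] 45 -> 11, delta = -34, sum = 106

Answer: 106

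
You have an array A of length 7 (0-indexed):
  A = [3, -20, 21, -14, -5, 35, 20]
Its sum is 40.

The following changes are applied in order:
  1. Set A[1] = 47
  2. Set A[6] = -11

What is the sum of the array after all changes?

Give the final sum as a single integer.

Initial sum: 40
Change 1: A[1] -20 -> 47, delta = 67, sum = 107
Change 2: A[6] 20 -> -11, delta = -31, sum = 76

Answer: 76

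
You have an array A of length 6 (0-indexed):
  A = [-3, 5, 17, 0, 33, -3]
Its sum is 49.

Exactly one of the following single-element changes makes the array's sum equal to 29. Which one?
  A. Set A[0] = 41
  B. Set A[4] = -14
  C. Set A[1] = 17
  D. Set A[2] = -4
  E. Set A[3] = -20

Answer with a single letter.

Answer: E

Derivation:
Option A: A[0] -3->41, delta=44, new_sum=49+(44)=93
Option B: A[4] 33->-14, delta=-47, new_sum=49+(-47)=2
Option C: A[1] 5->17, delta=12, new_sum=49+(12)=61
Option D: A[2] 17->-4, delta=-21, new_sum=49+(-21)=28
Option E: A[3] 0->-20, delta=-20, new_sum=49+(-20)=29 <-- matches target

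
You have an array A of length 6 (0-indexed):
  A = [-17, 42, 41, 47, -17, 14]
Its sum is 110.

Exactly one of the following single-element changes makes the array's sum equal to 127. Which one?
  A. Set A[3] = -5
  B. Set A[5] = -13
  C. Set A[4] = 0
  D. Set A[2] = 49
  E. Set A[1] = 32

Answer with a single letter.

Option A: A[3] 47->-5, delta=-52, new_sum=110+(-52)=58
Option B: A[5] 14->-13, delta=-27, new_sum=110+(-27)=83
Option C: A[4] -17->0, delta=17, new_sum=110+(17)=127 <-- matches target
Option D: A[2] 41->49, delta=8, new_sum=110+(8)=118
Option E: A[1] 42->32, delta=-10, new_sum=110+(-10)=100

Answer: C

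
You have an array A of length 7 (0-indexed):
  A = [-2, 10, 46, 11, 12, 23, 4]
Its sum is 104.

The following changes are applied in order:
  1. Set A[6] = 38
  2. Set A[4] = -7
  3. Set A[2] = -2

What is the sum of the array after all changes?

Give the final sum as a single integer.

Answer: 71

Derivation:
Initial sum: 104
Change 1: A[6] 4 -> 38, delta = 34, sum = 138
Change 2: A[4] 12 -> -7, delta = -19, sum = 119
Change 3: A[2] 46 -> -2, delta = -48, sum = 71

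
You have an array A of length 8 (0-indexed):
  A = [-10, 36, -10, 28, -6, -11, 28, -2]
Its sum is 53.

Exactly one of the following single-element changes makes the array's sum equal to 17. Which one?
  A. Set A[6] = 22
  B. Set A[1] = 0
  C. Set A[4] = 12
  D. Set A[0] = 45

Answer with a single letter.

Answer: B

Derivation:
Option A: A[6] 28->22, delta=-6, new_sum=53+(-6)=47
Option B: A[1] 36->0, delta=-36, new_sum=53+(-36)=17 <-- matches target
Option C: A[4] -6->12, delta=18, new_sum=53+(18)=71
Option D: A[0] -10->45, delta=55, new_sum=53+(55)=108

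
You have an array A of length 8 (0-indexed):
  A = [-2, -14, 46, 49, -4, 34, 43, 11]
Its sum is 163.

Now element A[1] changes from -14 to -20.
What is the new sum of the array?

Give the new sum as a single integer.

Old value at index 1: -14
New value at index 1: -20
Delta = -20 - -14 = -6
New sum = old_sum + delta = 163 + (-6) = 157

Answer: 157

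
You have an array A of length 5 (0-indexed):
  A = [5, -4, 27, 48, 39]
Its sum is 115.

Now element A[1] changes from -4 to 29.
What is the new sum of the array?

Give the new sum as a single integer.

Old value at index 1: -4
New value at index 1: 29
Delta = 29 - -4 = 33
New sum = old_sum + delta = 115 + (33) = 148

Answer: 148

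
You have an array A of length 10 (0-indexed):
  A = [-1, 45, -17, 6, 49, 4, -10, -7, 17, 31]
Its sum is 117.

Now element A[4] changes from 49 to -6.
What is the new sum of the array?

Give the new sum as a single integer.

Old value at index 4: 49
New value at index 4: -6
Delta = -6 - 49 = -55
New sum = old_sum + delta = 117 + (-55) = 62

Answer: 62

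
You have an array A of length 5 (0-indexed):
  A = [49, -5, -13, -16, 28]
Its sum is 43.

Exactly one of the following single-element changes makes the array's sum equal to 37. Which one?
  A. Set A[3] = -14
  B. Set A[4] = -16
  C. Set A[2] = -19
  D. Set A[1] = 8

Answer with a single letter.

Option A: A[3] -16->-14, delta=2, new_sum=43+(2)=45
Option B: A[4] 28->-16, delta=-44, new_sum=43+(-44)=-1
Option C: A[2] -13->-19, delta=-6, new_sum=43+(-6)=37 <-- matches target
Option D: A[1] -5->8, delta=13, new_sum=43+(13)=56

Answer: C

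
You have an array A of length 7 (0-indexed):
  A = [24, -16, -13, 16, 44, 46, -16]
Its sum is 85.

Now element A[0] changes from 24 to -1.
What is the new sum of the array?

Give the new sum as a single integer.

Answer: 60

Derivation:
Old value at index 0: 24
New value at index 0: -1
Delta = -1 - 24 = -25
New sum = old_sum + delta = 85 + (-25) = 60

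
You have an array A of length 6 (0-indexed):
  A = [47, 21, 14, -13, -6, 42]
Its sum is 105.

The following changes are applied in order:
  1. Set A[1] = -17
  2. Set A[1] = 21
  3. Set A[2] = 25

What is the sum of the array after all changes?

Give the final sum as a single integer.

Answer: 116

Derivation:
Initial sum: 105
Change 1: A[1] 21 -> -17, delta = -38, sum = 67
Change 2: A[1] -17 -> 21, delta = 38, sum = 105
Change 3: A[2] 14 -> 25, delta = 11, sum = 116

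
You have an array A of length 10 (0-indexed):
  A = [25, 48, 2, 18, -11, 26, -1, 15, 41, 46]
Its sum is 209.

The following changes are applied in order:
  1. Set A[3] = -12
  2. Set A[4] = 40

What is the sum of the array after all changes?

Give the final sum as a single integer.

Answer: 230

Derivation:
Initial sum: 209
Change 1: A[3] 18 -> -12, delta = -30, sum = 179
Change 2: A[4] -11 -> 40, delta = 51, sum = 230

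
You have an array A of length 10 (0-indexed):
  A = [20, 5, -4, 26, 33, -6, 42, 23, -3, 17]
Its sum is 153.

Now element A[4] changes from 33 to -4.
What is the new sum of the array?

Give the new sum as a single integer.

Answer: 116

Derivation:
Old value at index 4: 33
New value at index 4: -4
Delta = -4 - 33 = -37
New sum = old_sum + delta = 153 + (-37) = 116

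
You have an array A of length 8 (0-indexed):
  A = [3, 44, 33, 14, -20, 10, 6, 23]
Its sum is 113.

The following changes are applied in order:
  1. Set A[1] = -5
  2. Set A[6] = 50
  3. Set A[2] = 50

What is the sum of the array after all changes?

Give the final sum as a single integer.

Answer: 125

Derivation:
Initial sum: 113
Change 1: A[1] 44 -> -5, delta = -49, sum = 64
Change 2: A[6] 6 -> 50, delta = 44, sum = 108
Change 3: A[2] 33 -> 50, delta = 17, sum = 125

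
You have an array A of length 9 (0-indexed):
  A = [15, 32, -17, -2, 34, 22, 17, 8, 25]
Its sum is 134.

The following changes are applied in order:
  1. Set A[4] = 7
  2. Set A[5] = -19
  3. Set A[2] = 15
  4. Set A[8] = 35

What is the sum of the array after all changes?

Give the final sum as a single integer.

Answer: 108

Derivation:
Initial sum: 134
Change 1: A[4] 34 -> 7, delta = -27, sum = 107
Change 2: A[5] 22 -> -19, delta = -41, sum = 66
Change 3: A[2] -17 -> 15, delta = 32, sum = 98
Change 4: A[8] 25 -> 35, delta = 10, sum = 108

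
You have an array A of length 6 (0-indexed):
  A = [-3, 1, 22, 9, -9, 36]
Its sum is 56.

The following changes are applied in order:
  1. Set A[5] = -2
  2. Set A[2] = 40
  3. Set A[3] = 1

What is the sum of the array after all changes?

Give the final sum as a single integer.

Initial sum: 56
Change 1: A[5] 36 -> -2, delta = -38, sum = 18
Change 2: A[2] 22 -> 40, delta = 18, sum = 36
Change 3: A[3] 9 -> 1, delta = -8, sum = 28

Answer: 28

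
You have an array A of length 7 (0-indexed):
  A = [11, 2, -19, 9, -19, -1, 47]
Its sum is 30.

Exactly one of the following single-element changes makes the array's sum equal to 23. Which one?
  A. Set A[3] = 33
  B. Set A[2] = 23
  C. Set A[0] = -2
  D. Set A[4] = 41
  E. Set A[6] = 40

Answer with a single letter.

Option A: A[3] 9->33, delta=24, new_sum=30+(24)=54
Option B: A[2] -19->23, delta=42, new_sum=30+(42)=72
Option C: A[0] 11->-2, delta=-13, new_sum=30+(-13)=17
Option D: A[4] -19->41, delta=60, new_sum=30+(60)=90
Option E: A[6] 47->40, delta=-7, new_sum=30+(-7)=23 <-- matches target

Answer: E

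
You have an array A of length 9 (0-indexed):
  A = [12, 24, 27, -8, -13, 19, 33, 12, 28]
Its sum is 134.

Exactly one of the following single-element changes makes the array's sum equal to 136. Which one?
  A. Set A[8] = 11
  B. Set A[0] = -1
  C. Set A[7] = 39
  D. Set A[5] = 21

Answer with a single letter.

Option A: A[8] 28->11, delta=-17, new_sum=134+(-17)=117
Option B: A[0] 12->-1, delta=-13, new_sum=134+(-13)=121
Option C: A[7] 12->39, delta=27, new_sum=134+(27)=161
Option D: A[5] 19->21, delta=2, new_sum=134+(2)=136 <-- matches target

Answer: D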